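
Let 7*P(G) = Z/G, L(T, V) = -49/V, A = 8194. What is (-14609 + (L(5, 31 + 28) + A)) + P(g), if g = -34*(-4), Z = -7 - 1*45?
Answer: -90091859/14042 ≈ -6415.9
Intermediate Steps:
Z = -52 (Z = -7 - 45 = -52)
g = 136
P(G) = -52/(7*G) (P(G) = (-52/G)/7 = -52/(7*G))
(-14609 + (L(5, 31 + 28) + A)) + P(g) = (-14609 + (-49/(31 + 28) + 8194)) - 52/7/136 = (-14609 + (-49/59 + 8194)) - 52/7*1/136 = (-14609 + (-49*1/59 + 8194)) - 13/238 = (-14609 + (-49/59 + 8194)) - 13/238 = (-14609 + 483397/59) - 13/238 = -378534/59 - 13/238 = -90091859/14042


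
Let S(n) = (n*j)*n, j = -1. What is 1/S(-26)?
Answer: -1/676 ≈ -0.0014793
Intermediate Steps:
S(n) = -n² (S(n) = (n*(-1))*n = (-n)*n = -n²)
1/S(-26) = 1/(-1*(-26)²) = 1/(-1*676) = 1/(-676) = -1/676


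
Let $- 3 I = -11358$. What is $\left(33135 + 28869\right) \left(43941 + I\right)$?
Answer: $2959264908$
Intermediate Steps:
$I = 3786$ ($I = \left(- \frac{1}{3}\right) \left(-11358\right) = 3786$)
$\left(33135 + 28869\right) \left(43941 + I\right) = \left(33135 + 28869\right) \left(43941 + 3786\right) = 62004 \cdot 47727 = 2959264908$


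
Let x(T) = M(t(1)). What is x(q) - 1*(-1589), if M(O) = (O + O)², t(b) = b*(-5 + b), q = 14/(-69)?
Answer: 1653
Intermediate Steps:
q = -14/69 (q = 14*(-1/69) = -14/69 ≈ -0.20290)
M(O) = 4*O² (M(O) = (2*O)² = 4*O²)
x(T) = 64 (x(T) = 4*(1*(-5 + 1))² = 4*(1*(-4))² = 4*(-4)² = 4*16 = 64)
x(q) - 1*(-1589) = 64 - 1*(-1589) = 64 + 1589 = 1653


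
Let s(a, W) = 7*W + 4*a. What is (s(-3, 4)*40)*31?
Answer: 19840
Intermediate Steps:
s(a, W) = 4*a + 7*W
(s(-3, 4)*40)*31 = ((4*(-3) + 7*4)*40)*31 = ((-12 + 28)*40)*31 = (16*40)*31 = 640*31 = 19840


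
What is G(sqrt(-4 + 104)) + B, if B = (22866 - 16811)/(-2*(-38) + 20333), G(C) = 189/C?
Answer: 3917851/204090 ≈ 19.197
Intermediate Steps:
B = 6055/20409 (B = 6055/(76 + 20333) = 6055/20409 ≈ 0.29668)
G(sqrt(-4 + 104)) + B = 189/(sqrt(-4 + 104)) + 6055/20409 = 189/(sqrt(100)) + 6055/20409 = 189/10 + 6055/20409 = 3917851/204090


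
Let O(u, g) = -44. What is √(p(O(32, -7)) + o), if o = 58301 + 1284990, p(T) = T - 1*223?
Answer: 4*√83939 ≈ 1158.9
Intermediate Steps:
p(T) = -223 + T (p(T) = T - 223 = -223 + T)
o = 1343291
√(p(O(32, -7)) + o) = √((-223 - 44) + 1343291) = √(-267 + 1343291) = √1343024 = 4*√83939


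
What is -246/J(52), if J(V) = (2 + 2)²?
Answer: -123/8 ≈ -15.375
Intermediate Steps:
J(V) = 16 (J(V) = 4² = 16)
-246/J(52) = -246/16 = -246*1/16 = -123/8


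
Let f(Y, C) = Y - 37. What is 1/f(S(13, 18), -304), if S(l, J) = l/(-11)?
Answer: -11/420 ≈ -0.026190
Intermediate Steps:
S(l, J) = -l/11 (S(l, J) = l*(-1/11) = -l/11)
f(Y, C) = -37 + Y
1/f(S(13, 18), -304) = 1/(-37 - 1/11*13) = 1/(-37 - 13/11) = 1/(-420/11) = -11/420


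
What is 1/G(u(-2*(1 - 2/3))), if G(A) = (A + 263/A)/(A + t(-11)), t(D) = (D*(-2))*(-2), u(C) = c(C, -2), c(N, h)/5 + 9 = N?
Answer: 40165/23392 ≈ 1.7170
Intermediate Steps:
c(N, h) = -45 + 5*N
u(C) = -45 + 5*C
t(D) = 4*D (t(D) = -2*D*(-2) = 4*D)
G(A) = (A + 263/A)/(-44 + A) (G(A) = (A + 263/A)/(A + 4*(-11)) = (A + 263/A)/(A - 44) = (A + 263/A)/(-44 + A))
1/G(u(-2*(1 - 2/3))) = 1/((263 + (-45 + 5*(-2*(1 - 2/3)))²)/((-45 + 5*(-2*(1 - 2/3)))*(-44 + (-45 + 5*(-2*(1 - 2/3)))))) = 1/((263 + (-45 + 5*(-2*(1 - 2*⅓)))²)/((-45 + 5*(-2*(1 - 2*⅓)))*(-44 + (-45 + 5*(-2*(1 - 2*⅓)))))) = 1/((263 + (-45 + 5*(-2*(1 - ⅔)))²)/((-45 + 5*(-2*(1 - ⅔)))*(-44 + (-45 + 5*(-2*(1 - ⅔)))))) = 1/((263 + (-45 + 5*(-2*⅓))²)/((-45 + 5*(-2*⅓))*(-44 + (-45 + 5*(-2*⅓))))) = 1/((263 + (-45 + 5*(-⅔))²)/((-45 + 5*(-⅔))*(-44 + (-45 + 5*(-⅔))))) = 1/((263 + (-45 - 10/3)²)/((-45 - 10/3)*(-44 + (-45 - 10/3)))) = 1/((263 + (-145/3)²)/((-145/3)*(-44 - 145/3))) = 1/(-3*(263 + 21025/9)/(145*(-277/3))) = 1/(-3/145*(-3/277)*23392/9) = 1/(23392/40165) = 40165/23392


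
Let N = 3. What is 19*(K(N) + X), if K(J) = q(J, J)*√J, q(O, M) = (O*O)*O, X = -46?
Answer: -874 + 513*√3 ≈ 14.542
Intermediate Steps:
q(O, M) = O³ (q(O, M) = O²*O = O³)
K(J) = J^(7/2) (K(J) = J³*√J = J^(7/2))
19*(K(N) + X) = 19*(3^(7/2) - 46) = 19*(27*√3 - 46) = 19*(-46 + 27*√3) = -874 + 513*√3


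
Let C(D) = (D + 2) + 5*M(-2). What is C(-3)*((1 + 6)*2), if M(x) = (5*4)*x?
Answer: -2814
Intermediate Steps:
M(x) = 20*x
C(D) = -198 + D (C(D) = (D + 2) + 5*(20*(-2)) = (2 + D) + 5*(-40) = (2 + D) - 200 = -198 + D)
C(-3)*((1 + 6)*2) = (-198 - 3)*((1 + 6)*2) = -1407*2 = -201*14 = -2814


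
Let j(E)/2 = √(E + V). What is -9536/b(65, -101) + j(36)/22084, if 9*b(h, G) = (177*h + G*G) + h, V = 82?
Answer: -9536/2419 + √118/11042 ≈ -3.9411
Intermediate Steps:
b(h, G) = G²/9 + 178*h/9 (b(h, G) = ((177*h + G*G) + h)/9 = ((177*h + G²) + h)/9 = ((G² + 177*h) + h)/9 = (G² + 178*h)/9 = G²/9 + 178*h/9)
j(E) = 2*√(82 + E) (j(E) = 2*√(E + 82) = 2*√(82 + E))
-9536/b(65, -101) + j(36)/22084 = -9536/((⅑)*(-101)² + (178/9)*65) + (2*√(82 + 36))/22084 = -9536/((⅑)*10201 + 11570/9) + (2*√118)*(1/22084) = -9536/(10201/9 + 11570/9) + √118/11042 = -9536/2419 + √118/11042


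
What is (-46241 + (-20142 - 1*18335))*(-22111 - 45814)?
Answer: 5754470150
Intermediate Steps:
(-46241 + (-20142 - 1*18335))*(-22111 - 45814) = (-46241 + (-20142 - 18335))*(-67925) = (-46241 - 38477)*(-67925) = -84718*(-67925) = 5754470150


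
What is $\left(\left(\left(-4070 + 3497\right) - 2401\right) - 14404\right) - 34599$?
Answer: $-51977$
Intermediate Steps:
$\left(\left(\left(-4070 + 3497\right) - 2401\right) - 14404\right) - 34599 = \left(\left(-573 - 2401\right) - 14404\right) - 34599 = \left(-2974 - 14404\right) - 34599 = -17378 - 34599 = -51977$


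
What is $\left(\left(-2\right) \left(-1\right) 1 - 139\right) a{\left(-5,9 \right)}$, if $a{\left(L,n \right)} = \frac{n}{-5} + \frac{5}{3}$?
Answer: $\frac{274}{15} \approx 18.267$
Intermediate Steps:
$a{\left(L,n \right)} = \frac{5}{3} - \frac{n}{5}$ ($a{\left(L,n \right)} = n \left(- \frac{1}{5}\right) + 5 \cdot \frac{1}{3} = - \frac{n}{5} + \frac{5}{3} = \frac{5}{3} - \frac{n}{5}$)
$\left(\left(-2\right) \left(-1\right) 1 - 139\right) a{\left(-5,9 \right)} = \left(\left(-2\right) \left(-1\right) 1 - 139\right) \left(\frac{5}{3} - \frac{9}{5}\right) = \left(2 \cdot 1 - 139\right) \left(\frac{5}{3} - \frac{9}{5}\right) = \left(2 - 139\right) \left(- \frac{2}{15}\right) = \left(-137\right) \left(- \frac{2}{15}\right) = \frac{274}{15}$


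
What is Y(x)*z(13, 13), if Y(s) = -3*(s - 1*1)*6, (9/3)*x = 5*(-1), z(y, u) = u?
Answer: 624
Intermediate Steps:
x = -5/3 (x = (5*(-1))/3 = (⅓)*(-5) = -5/3 ≈ -1.6667)
Y(s) = 18 - 18*s (Y(s) = -3*(s - 1)*6 = -3*(-1 + s)*6 = (3 - 3*s)*6 = 18 - 18*s)
Y(x)*z(13, 13) = (18 - 18*(-5/3))*13 = (18 + 30)*13 = 48*13 = 624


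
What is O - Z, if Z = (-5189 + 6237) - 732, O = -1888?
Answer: -2204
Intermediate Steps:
Z = 316 (Z = 1048 - 732 = 316)
O - Z = -1888 - 1*316 = -1888 - 316 = -2204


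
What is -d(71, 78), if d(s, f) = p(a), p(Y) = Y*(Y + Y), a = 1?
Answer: -2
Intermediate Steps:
p(Y) = 2*Y² (p(Y) = Y*(2*Y) = 2*Y²)
d(s, f) = 2 (d(s, f) = 2*1² = 2*1 = 2)
-d(71, 78) = -1*2 = -2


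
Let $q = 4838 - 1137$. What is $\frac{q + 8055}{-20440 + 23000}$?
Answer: $\frac{2939}{640} \approx 4.5922$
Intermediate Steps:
$q = 3701$ ($q = 4838 - 1137 = 3701$)
$\frac{q + 8055}{-20440 + 23000} = \frac{3701 + 8055}{-20440 + 23000} = \frac{11756}{2560} = 11756 \cdot \frac{1}{2560} = \frac{2939}{640}$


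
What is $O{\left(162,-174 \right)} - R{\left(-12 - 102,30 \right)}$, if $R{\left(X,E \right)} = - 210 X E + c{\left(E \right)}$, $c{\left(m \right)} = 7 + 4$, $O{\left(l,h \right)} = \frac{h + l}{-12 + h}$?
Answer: $- \frac{22264539}{31} \approx -7.1821 \cdot 10^{5}$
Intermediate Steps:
$O{\left(l,h \right)} = \frac{h + l}{-12 + h}$
$c{\left(m \right)} = 11$
$R{\left(X,E \right)} = 11 - 210 E X$ ($R{\left(X,E \right)} = - 210 X E + 11 = - 210 E X + 11 = 11 - 210 E X$)
$O{\left(162,-174 \right)} - R{\left(-12 - 102,30 \right)} = \frac{-174 + 162}{-12 - 174} - \left(11 - 6300 \left(-12 - 102\right)\right) = \frac{1}{-186} \left(-12\right) - \left(11 - 6300 \left(-114\right)\right) = \left(- \frac{1}{186}\right) \left(-12\right) - \left(11 + 718200\right) = \frac{2}{31} - 718211 = - \frac{22264539}{31}$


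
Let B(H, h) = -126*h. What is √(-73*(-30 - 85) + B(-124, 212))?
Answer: I*√18317 ≈ 135.34*I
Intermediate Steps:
√(-73*(-30 - 85) + B(-124, 212)) = √(-73*(-30 - 85) - 126*212) = √(-73*(-115) - 26712) = √(8395 - 26712) = √(-18317) = I*√18317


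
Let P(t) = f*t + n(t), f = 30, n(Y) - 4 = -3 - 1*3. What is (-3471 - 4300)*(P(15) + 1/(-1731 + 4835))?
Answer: -10806298203/3104 ≈ -3.4814e+6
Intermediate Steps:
n(Y) = -2 (n(Y) = 4 + (-3 - 1*3) = 4 + (-3 - 3) = 4 - 6 = -2)
P(t) = -2 + 30*t (P(t) = 30*t - 2 = -2 + 30*t)
(-3471 - 4300)*(P(15) + 1/(-1731 + 4835)) = (-3471 - 4300)*((-2 + 30*15) + 1/(-1731 + 4835)) = -7771*((-2 + 450) + 1/3104) = -7771*(448 + 1/3104) = -7771*1390593/3104 = -10806298203/3104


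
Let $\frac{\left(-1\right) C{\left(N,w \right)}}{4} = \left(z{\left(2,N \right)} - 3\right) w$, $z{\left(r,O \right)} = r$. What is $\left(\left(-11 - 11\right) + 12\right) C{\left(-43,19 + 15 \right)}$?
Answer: $-1360$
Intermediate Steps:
$C{\left(N,w \right)} = 4 w$ ($C{\left(N,w \right)} = - 4 \left(2 - 3\right) w = - 4 \left(- w\right) = 4 w$)
$\left(\left(-11 - 11\right) + 12\right) C{\left(-43,19 + 15 \right)} = \left(\left(-11 - 11\right) + 12\right) 4 \left(19 + 15\right) = \left(-22 + 12\right) 4 \cdot 34 = \left(-10\right) 136 = -1360$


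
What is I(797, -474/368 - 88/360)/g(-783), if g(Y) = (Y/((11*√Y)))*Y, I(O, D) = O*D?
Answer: -111244463*I*√87/1692125640 ≈ -0.6132*I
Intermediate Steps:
I(O, D) = D*O
g(Y) = Y^(3/2)/11 (g(Y) = (Y*(1/(11*√Y)))*Y = (√Y/11)*Y = Y^(3/2)/11)
I(797, -474/368 - 88/360)/g(-783) = ((-474/368 - 88/360)*797)/(((-783)^(3/2)/11)) = ((-474*1/368 - 88*1/360)*797)/(((-2349*I*√87)/11)) = ((-237/184 - 11/45)*797)/((-2349*I*√87/11)) = (-12689/8280*797)*(11*I*√87/204363) = -111244463*I*√87/1692125640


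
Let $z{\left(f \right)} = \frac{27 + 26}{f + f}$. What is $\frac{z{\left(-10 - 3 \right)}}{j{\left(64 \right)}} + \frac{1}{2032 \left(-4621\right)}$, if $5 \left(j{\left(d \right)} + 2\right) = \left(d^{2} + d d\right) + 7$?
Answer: $- \frac{1244264497}{999617603504} \approx -0.0012447$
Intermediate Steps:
$j{\left(d \right)} = - \frac{3}{5} + \frac{2 d^{2}}{5}$ ($j{\left(d \right)} = -2 + \frac{\left(d^{2} + d d\right) + 7}{5} = -2 + \frac{\left(d^{2} + d^{2}\right) + 7}{5} = -2 + \frac{2 d^{2} + 7}{5} = -2 + \frac{7 + 2 d^{2}}{5} = -2 + \left(\frac{7}{5} + \frac{2 d^{2}}{5}\right) = - \frac{3}{5} + \frac{2 d^{2}}{5}$)
$z{\left(f \right)} = \frac{53}{2 f}$
$\frac{z{\left(-10 - 3 \right)}}{j{\left(64 \right)}} + \frac{1}{2032 \left(-4621\right)} = \frac{\frac{53}{2} \frac{1}{-10 - 3}}{- \frac{3}{5} + \frac{2 \cdot 64^{2}}{5}} + \frac{1}{2032 \left(-4621\right)} = \frac{\frac{53}{2} \frac{1}{-10 - 3}}{- \frac{3}{5} + \frac{2}{5} \cdot 4096} + \frac{1}{2032} \left(- \frac{1}{4621}\right) = \frac{\frac{53}{2} \frac{1}{-13}}{- \frac{3}{5} + \frac{8192}{5}} - \frac{1}{9389872} = \frac{\frac{53}{2} \left(- \frac{1}{13}\right)}{\frac{8189}{5}} - \frac{1}{9389872} = \left(- \frac{53}{26}\right) \frac{5}{8189} - \frac{1}{9389872} = - \frac{265}{212914} - \frac{1}{9389872} = - \frac{1244264497}{999617603504}$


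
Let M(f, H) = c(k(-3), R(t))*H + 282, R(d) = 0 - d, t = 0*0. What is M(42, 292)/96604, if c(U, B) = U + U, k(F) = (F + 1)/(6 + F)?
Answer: -161/144906 ≈ -0.0011111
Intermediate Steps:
t = 0
k(F) = (1 + F)/(6 + F)
R(d) = -d
c(U, B) = 2*U
M(f, H) = 282 - 4*H/3 (M(f, H) = (2*((1 - 3)/(6 - 3)))*H + 282 = (2*(-2/3))*H + 282 = -4*H/3 + 282 = 282 - 4*H/3)
M(42, 292)/96604 = (282 - 4/3*292)/96604 = (282 - 1168/3)*(1/96604) = -322/3*1/96604 = -161/144906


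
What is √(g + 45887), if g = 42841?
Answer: 2*√22182 ≈ 297.87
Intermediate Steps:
√(g + 45887) = √(42841 + 45887) = √88728 = 2*√22182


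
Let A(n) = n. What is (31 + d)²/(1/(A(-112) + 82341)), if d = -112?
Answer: 539504469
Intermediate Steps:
(31 + d)²/(1/(A(-112) + 82341)) = (31 - 112)²/(1/(-112 + 82341)) = (-81)²/(1/82229) = 6561/(1/82229) = 6561*82229 = 539504469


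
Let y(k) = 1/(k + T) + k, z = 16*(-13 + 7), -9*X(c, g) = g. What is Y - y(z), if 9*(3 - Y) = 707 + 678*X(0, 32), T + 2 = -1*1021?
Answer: 2903441/10071 ≈ 288.30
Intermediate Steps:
X(c, g) = -g/9
T = -1023 (T = -2 - 1*1021 = -2 - 1021 = -1023)
z = -96 (z = 16*(-6) = -96)
Y = 5192/27 (Y = 3 - (707 + 678*(-⅑*32))/9 = 3 - (707 + 678*(-32/9))/9 = 3 - (707 - 7232/3)/9 = 3 - ⅑*(-5111/3) = 3 + 5111/27 = 5192/27 ≈ 192.30)
y(k) = k + 1/(-1023 + k) (y(k) = 1/(k - 1023) + k = 1/(-1023 + k) + k = k + 1/(-1023 + k))
Y - y(z) = 5192/27 - (1 + (-96)² - 1023*(-96))/(-1023 - 96) = 5192/27 - (1 + 9216 + 98208)/(-1119) = 5192/27 - (-1)*107425/1119 = 5192/27 - 1*(-107425/1119) = 5192/27 + 107425/1119 = 2903441/10071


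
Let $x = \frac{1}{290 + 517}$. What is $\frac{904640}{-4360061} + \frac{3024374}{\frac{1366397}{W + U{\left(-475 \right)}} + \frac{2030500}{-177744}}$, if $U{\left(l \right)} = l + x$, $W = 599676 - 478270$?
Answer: $- \frac{28591978638079521030923656}{1179393462640578433} \approx -2.4243 \cdot 10^{7}$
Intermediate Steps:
$W = 121406$
$x = \frac{1}{807} \approx 0.0012392$
$U{\left(l \right)} = \frac{1}{807} + l$ ($U{\left(l \right)} = l + \frac{1}{807} = \frac{1}{807} + l$)
$\frac{904640}{-4360061} + \frac{3024374}{\frac{1366397}{W + U{\left(-475 \right)}} + \frac{2030500}{-177744}} = \frac{904640}{-4360061} + \frac{3024374}{\frac{1366397}{121406 + \left(\frac{1}{807} - 475\right)} + \frac{2030500}{-177744}} = 904640 \left(- \frac{1}{4360061}\right) + \frac{3024374}{\frac{1366397}{121406 - \frac{383324}{807}} + 2030500 \left(- \frac{1}{177744}\right)} = - \frac{904640}{4360061} + \frac{3024374}{\frac{1366397}{\frac{97591318}{807}} - \frac{507625}{44436}} = - \frac{904640}{4360061} + \frac{3024374}{1366397 \cdot \frac{807}{97591318} - \frac{507625}{44436}} = - \frac{904640}{4360061} + \frac{3024374}{\frac{1102682379}{97591318} - \frac{507625}{44436}} = - \frac{904640}{4360061} + \frac{3024374}{- \frac{270499303253}{2168283903324}} = - \frac{904640}{4360061} + 3024374 \left(- \frac{2168283903324}{270499303253}\right) = - \frac{904640}{4360061} - \frac{6557701461831619176}{270499303253} = - \frac{28591978638079521030923656}{1179393462640578433}$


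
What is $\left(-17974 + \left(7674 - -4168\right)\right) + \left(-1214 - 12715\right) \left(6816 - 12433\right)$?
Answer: $78233061$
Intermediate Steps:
$\left(-17974 + \left(7674 - -4168\right)\right) + \left(-1214 - 12715\right) \left(6816 - 12433\right) = \left(-17974 + \left(7674 + 4168\right)\right) - -78239193 = \left(-17974 + 11842\right) + 78239193 = -6132 + 78239193 = 78233061$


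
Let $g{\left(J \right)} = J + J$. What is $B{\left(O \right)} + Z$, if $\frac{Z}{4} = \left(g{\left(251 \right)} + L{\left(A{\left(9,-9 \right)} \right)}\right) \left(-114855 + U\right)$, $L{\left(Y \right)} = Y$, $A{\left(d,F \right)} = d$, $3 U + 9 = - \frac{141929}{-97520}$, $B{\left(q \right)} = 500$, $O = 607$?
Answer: $- \frac{17170950565561}{73140} \approx -2.3477 \cdot 10^{8}$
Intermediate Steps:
$g{\left(J \right)} = 2 J$
$U = - \frac{735751}{292560}$ ($U = -3 + \frac{\left(-141929\right) \frac{1}{-97520}}{3} = -3 + \frac{\left(-141929\right) \left(- \frac{1}{97520}\right)}{3} = -3 + \frac{1}{3} \cdot \frac{141929}{97520} = -3 + \frac{141929}{292560} = - \frac{735751}{292560} \approx -2.5149$)
$Z = - \frac{17170987135561}{73140}$ ($Z = 4 \left(2 \cdot 251 + 9\right) \left(-114855 - \frac{735751}{292560}\right) = 4 \left(502 + 9\right) \left(- \frac{33602714551}{292560}\right) = 4 \cdot 511 \left(- \frac{33602714551}{292560}\right) = 4 \left(- \frac{17170987135561}{292560}\right) = - \frac{17170987135561}{73140} \approx -2.3477 \cdot 10^{8}$)
$B{\left(O \right)} + Z = 500 - \frac{17170987135561}{73140} = - \frac{17170950565561}{73140}$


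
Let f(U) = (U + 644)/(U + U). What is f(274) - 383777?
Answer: -105154439/274 ≈ -3.8378e+5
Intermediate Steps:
f(U) = (644 + U)/(2*U) (f(U) = (644 + U)/((2*U)) = (644 + U)*(1/(2*U)) = (644 + U)/(2*U))
f(274) - 383777 = (1/2)*(644 + 274)/274 - 383777 = (1/2)*(1/274)*918 - 383777 = 459/274 - 383777 = -105154439/274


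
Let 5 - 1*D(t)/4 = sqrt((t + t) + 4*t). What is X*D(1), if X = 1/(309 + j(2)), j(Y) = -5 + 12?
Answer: 5/79 - sqrt(6)/79 ≈ 0.032285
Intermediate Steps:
j(Y) = 7
X = 1/316 (X = 1/(309 + 7) = 1/316 ≈ 0.0031646)
D(t) = 20 - 4*sqrt(6)*sqrt(t) (D(t) = 20 - 4*sqrt((t + t) + 4*t) = 20 - 4*sqrt(2*t + 4*t) = 20 - 4*sqrt(6)*sqrt(t))
X*D(1) = (20 - 4*sqrt(6)*sqrt(1))/316 = (20 - 4*sqrt(6)*1)/316 = (20 - 4*sqrt(6))/316 = 5/79 - sqrt(6)/79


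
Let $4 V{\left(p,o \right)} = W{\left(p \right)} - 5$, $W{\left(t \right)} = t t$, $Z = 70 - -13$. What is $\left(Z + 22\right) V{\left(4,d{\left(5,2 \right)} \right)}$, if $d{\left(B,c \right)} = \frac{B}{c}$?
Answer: $\frac{1155}{4} \approx 288.75$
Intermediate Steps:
$Z = 83$ ($Z = 70 + 13 = 83$)
$W{\left(t \right)} = t^{2}$
$V{\left(p,o \right)} = - \frac{5}{4} + \frac{p^{2}}{4}$ ($V{\left(p,o \right)} = \frac{p^{2} - 5}{4} = \frac{-5 + p^{2}}{4} = - \frac{5}{4} + \frac{p^{2}}{4}$)
$\left(Z + 22\right) V{\left(4,d{\left(5,2 \right)} \right)} = \left(83 + 22\right) \left(- \frac{5}{4} + \frac{4^{2}}{4}\right) = 105 \left(- \frac{5}{4} + \frac{1}{4} \cdot 16\right) = 105 \left(- \frac{5}{4} + 4\right) = 105 \cdot \frac{11}{4} = \frac{1155}{4}$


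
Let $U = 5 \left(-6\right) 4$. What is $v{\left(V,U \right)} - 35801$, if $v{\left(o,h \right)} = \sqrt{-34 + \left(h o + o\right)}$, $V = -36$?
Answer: $-35801 + 5 \sqrt{170} \approx -35736.0$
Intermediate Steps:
$U = -120$ ($U = \left(-30\right) 4 = -120$)
$v{\left(o,h \right)} = \sqrt{-34 + o + h o}$ ($v{\left(o,h \right)} = \sqrt{-34 + \left(o + h o\right)} = \sqrt{-34 + o + h o}$)
$v{\left(V,U \right)} - 35801 = \sqrt{-34 - 36 - -4320} - 35801 = \sqrt{-34 - 36 + 4320} - 35801 = \sqrt{4250} - 35801 = 5 \sqrt{170} - 35801 = -35801 + 5 \sqrt{170}$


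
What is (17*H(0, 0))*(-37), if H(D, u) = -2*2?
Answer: 2516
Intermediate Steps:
H(D, u) = -4
(17*H(0, 0))*(-37) = (17*(-4))*(-37) = -68*(-37) = 2516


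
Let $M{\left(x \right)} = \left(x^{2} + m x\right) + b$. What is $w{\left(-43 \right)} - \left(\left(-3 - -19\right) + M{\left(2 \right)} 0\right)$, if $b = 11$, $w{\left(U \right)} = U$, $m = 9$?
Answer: $-59$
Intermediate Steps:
$M{\left(x \right)} = 11 + x^{2} + 9 x$ ($M{\left(x \right)} = \left(x^{2} + 9 x\right) + 11 = 11 + x^{2} + 9 x$)
$w{\left(-43 \right)} - \left(\left(-3 - -19\right) + M{\left(2 \right)} 0\right) = -43 - \left(\left(-3 - -19\right) + \left(11 + 2^{2} + 9 \cdot 2\right) 0\right) = -43 - \left(\left(-3 + 19\right) + \left(11 + 4 + 18\right) 0\right) = -43 - \left(16 + 33 \cdot 0\right) = -43 - \left(16 + 0\right) = -43 - 16 = -59$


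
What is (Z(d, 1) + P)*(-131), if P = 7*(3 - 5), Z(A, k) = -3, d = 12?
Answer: 2227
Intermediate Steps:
P = -14 (P = 7*(-2) = -14)
(Z(d, 1) + P)*(-131) = (-3 - 14)*(-131) = -17*(-131) = 2227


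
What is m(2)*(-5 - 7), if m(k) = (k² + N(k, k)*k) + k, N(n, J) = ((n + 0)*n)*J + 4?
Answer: -360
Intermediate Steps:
N(n, J) = 4 + J*n² (N(n, J) = (n*n)*J + 4 = n²*J + 4 = J*n² + 4 = 4 + J*n²)
m(k) = k + k² + k*(4 + k³) (m(k) = (k² + (4 + k*k²)*k) + k = (k² + (4 + k³)*k) + k = (k² + k*(4 + k³)) + k = k + k² + k*(4 + k³))
m(2)*(-5 - 7) = (2*(5 + 2 + 2³))*(-5 - 7) = (2*(5 + 2 + 8))*(-12) = (2*15)*(-12) = 30*(-12) = -360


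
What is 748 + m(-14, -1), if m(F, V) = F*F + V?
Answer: 943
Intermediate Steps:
m(F, V) = V + F² (m(F, V) = F² + V = V + F²)
748 + m(-14, -1) = 748 + (-1 + (-14)²) = 748 + (-1 + 196) = 748 + 195 = 943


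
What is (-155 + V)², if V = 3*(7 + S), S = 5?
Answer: 14161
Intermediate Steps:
V = 36 (V = 3*(7 + 5) = 3*12 = 36)
(-155 + V)² = (-155 + 36)² = (-119)² = 14161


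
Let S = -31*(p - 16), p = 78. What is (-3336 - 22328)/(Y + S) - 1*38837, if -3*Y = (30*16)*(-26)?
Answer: -43471435/1119 ≈ -38848.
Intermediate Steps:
S = -1922 (S = -31*(78 - 16) = -31*62 = -1922)
Y = 4160 (Y = -30*16*(-26)/3 = -160*(-26) = -1/3*(-12480) = 4160)
(-3336 - 22328)/(Y + S) - 1*38837 = (-3336 - 22328)/(4160 - 1922) - 1*38837 = -25664/2238 - 38837 = -25664*1/2238 - 38837 = -12832/1119 - 38837 = -43471435/1119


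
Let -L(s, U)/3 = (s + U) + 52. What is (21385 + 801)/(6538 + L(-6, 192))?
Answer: 11093/2912 ≈ 3.8094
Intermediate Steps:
L(s, U) = -156 - 3*U - 3*s (L(s, U) = -3*((s + U) + 52) = -3*((U + s) + 52) = -3*(52 + U + s) = -156 - 3*U - 3*s)
(21385 + 801)/(6538 + L(-6, 192)) = (21385 + 801)/(6538 + (-156 - 3*192 - 3*(-6))) = 22186/(6538 + (-156 - 576 + 18)) = 22186/(6538 - 714) = 22186/5824 = 22186*(1/5824) = 11093/2912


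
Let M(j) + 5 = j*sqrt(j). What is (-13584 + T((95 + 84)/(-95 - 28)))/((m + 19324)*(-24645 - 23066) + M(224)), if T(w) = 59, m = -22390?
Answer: -1978462981525/21398400400210817 + 12118400*sqrt(14)/21398400400210817 ≈ -9.2456e-5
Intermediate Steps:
M(j) = -5 + j**(3/2) (M(j) = -5 + j*sqrt(j) = -5 + j**(3/2))
(-13584 + T((95 + 84)/(-95 - 28)))/((m + 19324)*(-24645 - 23066) + M(224)) = (-13584 + 59)/((-22390 + 19324)*(-24645 - 23066) + (-5 + 224**(3/2))) = -13525/(-3066*(-47711) + (-5 + 896*sqrt(14))) = -13525/(146281926 + (-5 + 896*sqrt(14))) = -13525/(146281921 + 896*sqrt(14))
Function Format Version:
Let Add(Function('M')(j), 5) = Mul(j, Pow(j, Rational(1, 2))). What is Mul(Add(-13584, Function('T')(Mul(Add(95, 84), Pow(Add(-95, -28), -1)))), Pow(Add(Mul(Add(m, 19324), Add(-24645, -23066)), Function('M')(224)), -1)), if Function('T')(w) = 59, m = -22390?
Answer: Add(Rational(-1978462981525, 21398400400210817), Mul(Rational(12118400, 21398400400210817), Pow(14, Rational(1, 2)))) ≈ -9.2456e-5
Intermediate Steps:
Function('M')(j) = Add(-5, Pow(j, Rational(3, 2))) (Function('M')(j) = Add(-5, Mul(j, Pow(j, Rational(1, 2)))) = Add(-5, Pow(j, Rational(3, 2))))
Mul(Add(-13584, Function('T')(Mul(Add(95, 84), Pow(Add(-95, -28), -1)))), Pow(Add(Mul(Add(m, 19324), Add(-24645, -23066)), Function('M')(224)), -1)) = Mul(Add(-13584, 59), Pow(Add(Mul(Add(-22390, 19324), Add(-24645, -23066)), Add(-5, Pow(224, Rational(3, 2)))), -1)) = Mul(-13525, Pow(Add(Mul(-3066, -47711), Add(-5, Mul(896, Pow(14, Rational(1, 2))))), -1)) = Mul(-13525, Pow(Add(146281926, Add(-5, Mul(896, Pow(14, Rational(1, 2))))), -1)) = Mul(-13525, Pow(Add(146281921, Mul(896, Pow(14, Rational(1, 2)))), -1))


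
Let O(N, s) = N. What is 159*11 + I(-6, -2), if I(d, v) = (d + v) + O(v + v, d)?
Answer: 1737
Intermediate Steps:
I(d, v) = d + 3*v (I(d, v) = (d + v) + (v + v) = (d + v) + 2*v = d + 3*v)
159*11 + I(-6, -2) = 159*11 + (-6 + 3*(-2)) = 1749 + (-6 - 6) = 1749 - 12 = 1737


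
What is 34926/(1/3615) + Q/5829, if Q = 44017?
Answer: 735954953227/5829 ≈ 1.2626e+8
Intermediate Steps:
34926/(1/3615) + Q/5829 = 34926/(1/3615) + 44017/5829 = 34926/(1/3615) + 44017*(1/5829) = 34926*3615 + 44017/5829 = 126257490 + 44017/5829 = 735954953227/5829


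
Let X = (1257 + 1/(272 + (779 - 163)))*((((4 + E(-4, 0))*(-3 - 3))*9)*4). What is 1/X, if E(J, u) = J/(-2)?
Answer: -37/60275718 ≈ -6.1385e-7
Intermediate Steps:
E(J, u) = -J/2 (E(J, u) = J*(-1/2) = -J/2)
X = -60275718/37 (X = (1257 + 1/(272 + (779 - 163)))*((((4 - 1/2*(-4))*(-3 - 3))*9)*4) = (1257 + 1/(272 + 616))*((((4 + 2)*(-6))*9)*4) = (1257 + 1/888)*(((6*(-6))*9)*4) = (1257 + 1/888)*(-36*9*4) = 1116217*(-324*4)/888 = (1116217/888)*(-1296) = -60275718/37 ≈ -1.6291e+6)
1/X = 1/(-60275718/37) = -37/60275718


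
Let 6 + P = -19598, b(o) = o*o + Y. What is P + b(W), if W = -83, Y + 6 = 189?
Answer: -12532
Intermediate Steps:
Y = 183 (Y = -6 + 189 = 183)
b(o) = 183 + o² (b(o) = o*o + 183 = o² + 183 = 183 + o²)
P = -19604 (P = -6 - 19598 = -19604)
P + b(W) = -19604 + (183 + (-83)²) = -19604 + (183 + 6889) = -19604 + 7072 = -12532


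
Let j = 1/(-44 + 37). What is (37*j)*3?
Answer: -111/7 ≈ -15.857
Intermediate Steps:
j = -⅐ (j = 1/(-7) = -⅐ ≈ -0.14286)
(37*j)*3 = (37*(-⅐))*3 = -37/7*3 = -111/7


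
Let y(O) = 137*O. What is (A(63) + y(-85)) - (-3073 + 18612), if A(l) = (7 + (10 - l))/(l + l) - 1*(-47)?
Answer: -1709654/63 ≈ -27137.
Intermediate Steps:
A(l) = 47 + (17 - l)/(2*l) (A(l) = (17 - l)/((2*l)) + 47 = (17 - l)*(1/(2*l)) + 47 = (17 - l)/(2*l) + 47 = 47 + (17 - l)/(2*l))
(A(63) + y(-85)) - (-3073 + 18612) = ((½)*(17 + 93*63)/63 + 137*(-85)) - (-3073 + 18612) = ((½)*(1/63)*(17 + 5859) - 11645) - 1*15539 = ((½)*(1/63)*5876 - 11645) - 15539 = (2938/63 - 11645) - 15539 = -730697/63 - 15539 = -1709654/63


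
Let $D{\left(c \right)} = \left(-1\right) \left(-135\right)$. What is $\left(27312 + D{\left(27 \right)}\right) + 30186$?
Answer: $57633$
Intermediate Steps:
$D{\left(c \right)} = 135$
$\left(27312 + D{\left(27 \right)}\right) + 30186 = \left(27312 + 135\right) + 30186 = 27447 + 30186 = 57633$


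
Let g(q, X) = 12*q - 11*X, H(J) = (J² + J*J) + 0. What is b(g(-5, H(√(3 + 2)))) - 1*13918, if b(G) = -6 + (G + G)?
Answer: -14264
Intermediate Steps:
H(J) = 2*J² (H(J) = (J² + J²) + 0 = 2*J² + 0 = 2*J²)
g(q, X) = -11*X + 12*q
b(G) = -6 + 2*G
b(g(-5, H(√(3 + 2)))) - 1*13918 = (-6 + 2*(-22*(√(3 + 2))² + 12*(-5))) - 1*13918 = (-6 + 2*(-22*(√5)² - 60)) - 13918 = (-6 + 2*(-22*5 - 60)) - 13918 = (-6 + 2*(-11*10 - 60)) - 13918 = (-6 + 2*(-110 - 60)) - 13918 = (-6 + 2*(-170)) - 13918 = (-6 - 340) - 13918 = -346 - 13918 = -14264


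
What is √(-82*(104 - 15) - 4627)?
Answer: 15*I*√53 ≈ 109.2*I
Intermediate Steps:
√(-82*(104 - 15) - 4627) = √(-82*89 - 4627) = √(-7298 - 4627) = √(-11925) = 15*I*√53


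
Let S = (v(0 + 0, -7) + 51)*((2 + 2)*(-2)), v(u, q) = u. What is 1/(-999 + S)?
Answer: -1/1407 ≈ -0.00071073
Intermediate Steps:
S = -408 (S = ((0 + 0) + 51)*((2 + 2)*(-2)) = (0 + 51)*(4*(-2)) = 51*(-8) = -408)
1/(-999 + S) = 1/(-999 - 408) = 1/(-1407) = -1/1407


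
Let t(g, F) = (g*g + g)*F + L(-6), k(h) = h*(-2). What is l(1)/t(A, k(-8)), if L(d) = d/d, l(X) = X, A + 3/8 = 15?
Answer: 4/14629 ≈ 0.00027343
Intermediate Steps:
A = 117/8 (A = -3/8 + 15 = 117/8 ≈ 14.625)
k(h) = -2*h
L(d) = 1
t(g, F) = 1 + F*(g + g**2) (t(g, F) = (g*g + g)*F + 1 = (g**2 + g)*F + 1 = (g + g**2)*F + 1 = F*(g + g**2) + 1 = 1 + F*(g + g**2))
l(1)/t(A, k(-8)) = 1/(1 - 2*(-8)*(117/8) + (-2*(-8))*(117/8)**2) = 1/(1 + 16*(117/8) + 16*(13689/64)) = 1/(1 + 234 + 13689/4) = 1/(14629/4) = 1*(4/14629) = 4/14629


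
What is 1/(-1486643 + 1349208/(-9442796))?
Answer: -2360699/3509516980759 ≈ -6.7266e-7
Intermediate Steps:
1/(-1486643 + 1349208/(-9442796)) = 1/(-1486643 + 1349208*(-1/9442796)) = 1/(-1486643 - 337302/2360699) = 1/(-3509516980759/2360699) = -2360699/3509516980759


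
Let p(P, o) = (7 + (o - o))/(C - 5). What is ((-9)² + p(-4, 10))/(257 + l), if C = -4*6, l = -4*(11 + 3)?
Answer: 2342/5829 ≈ 0.40178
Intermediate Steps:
l = -56 (l = -4*14 = -56)
C = -24
p(P, o) = -7/29 (p(P, o) = (7 + (o - o))/(-24 - 5) = (7 + 0)/(-29) = 7*(-1/29) = -7/29)
((-9)² + p(-4, 10))/(257 + l) = ((-9)² - 7/29)/(257 - 56) = (81 - 7/29)/201 = (2342/29)*(1/201) = 2342/5829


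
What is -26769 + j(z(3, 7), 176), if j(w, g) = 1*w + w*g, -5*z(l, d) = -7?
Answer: -132606/5 ≈ -26521.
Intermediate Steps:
z(l, d) = 7/5 (z(l, d) = -⅕*(-7) = 7/5)
j(w, g) = w + g*w
-26769 + j(z(3, 7), 176) = -26769 + 7*(1 + 176)/5 = -26769 + (7/5)*177 = -26769 + 1239/5 = -132606/5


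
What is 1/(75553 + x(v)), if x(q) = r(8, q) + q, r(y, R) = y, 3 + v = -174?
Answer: 1/75384 ≈ 1.3265e-5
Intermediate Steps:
v = -177 (v = -3 - 174 = -177)
x(q) = 8 + q
1/(75553 + x(v)) = 1/(75553 + (8 - 177)) = 1/(75553 - 169) = 1/75384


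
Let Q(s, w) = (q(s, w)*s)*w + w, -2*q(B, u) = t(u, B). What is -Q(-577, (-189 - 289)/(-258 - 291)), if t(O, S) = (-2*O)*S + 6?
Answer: -76523464540/301401 ≈ -2.5389e+5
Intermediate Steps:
t(O, S) = 6 - 2*O*S (t(O, S) = -2*O*S + 6 = 6 - 2*O*S)
q(B, u) = -3 + B*u (q(B, u) = -(6 - 2*u*B)/2 = -(6 - 2*B*u)/2 = -3 + B*u)
Q(s, w) = w + s*w*(-3 + s*w) (Q(s, w) = ((-3 + s*w)*s)*w + w = (s*(-3 + s*w))*w + w = s*w*(-3 + s*w) + w = w + s*w*(-3 + s*w))
-Q(-577, (-189 - 289)/(-258 - 291)) = -(-189 - 289)/(-258 - 291)*(1 - 577*(-3 - 577*(-189 - 289)/(-258 - 291))) = -(-478/(-549))*(1 - 577*(-3 - (-275806)/(-549))) = -(-478*(-1/549))*(1 - 577*(-3 - (-275806)*(-1)/549)) = -478*(1 - 577*(-3 - 577*478/549))/549 = -478*(1 - 577*(-3 - 275806/549))/549 = -478*(1 - 577*(-277453/549))/549 = -478*(1 + 160090381/549)/549 = -478*160090930/(549*549) = -1*76523464540/301401 = -76523464540/301401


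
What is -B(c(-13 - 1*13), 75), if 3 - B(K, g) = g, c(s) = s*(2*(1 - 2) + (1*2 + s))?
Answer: 72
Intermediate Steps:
c(s) = s**2 (c(s) = s*(2*(-1) + (2 + s)) = s*(-2 + (2 + s)) = s*s = s**2)
B(K, g) = 3 - g
-B(c(-13 - 1*13), 75) = -(3 - 1*75) = -(3 - 75) = -1*(-72) = 72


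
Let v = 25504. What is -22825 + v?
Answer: 2679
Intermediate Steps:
-22825 + v = -22825 + 25504 = 2679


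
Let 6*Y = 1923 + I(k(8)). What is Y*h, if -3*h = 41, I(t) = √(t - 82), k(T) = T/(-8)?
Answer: -26281/6 - 41*I*√83/18 ≈ -4380.2 - 20.752*I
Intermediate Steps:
k(T) = -T/8 (k(T) = T*(-⅛) = -T/8)
I(t) = √(-82 + t)
Y = 641/2 + I*√83/6 (Y = (1923 + √(-82 - ⅛*8))/6 = (1923 + √(-82 - 1))/6 = (1923 + √(-83))/6 = (1923 + I*√83)/6 = 641/2 + I*√83/6 ≈ 320.5 + 1.5184*I)
h = -41/3 (h = -⅓*41 = -41/3 ≈ -13.667)
Y*h = (641/2 + I*√83/6)*(-41/3) = -26281/6 - 41*I*√83/18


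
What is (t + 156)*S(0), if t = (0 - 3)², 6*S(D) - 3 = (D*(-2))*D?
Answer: 165/2 ≈ 82.500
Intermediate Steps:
S(D) = ½ - D²/3 (S(D) = ½ + ((D*(-2))*D)/6 = ½ + ((-2*D)*D)/6 = ½ + (-2*D²)/6 = ½ - D²/3)
t = 9 (t = (-3)² = 9)
(t + 156)*S(0) = (9 + 156)*(½ - ⅓*0²) = 165*(½ - ⅓*0) = 165*(½ + 0) = 165*(½) = 165/2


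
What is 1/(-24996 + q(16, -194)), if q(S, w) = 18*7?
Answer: -1/24870 ≈ -4.0209e-5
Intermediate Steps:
q(S, w) = 126
1/(-24996 + q(16, -194)) = 1/(-24996 + 126) = 1/(-24870) = -1/24870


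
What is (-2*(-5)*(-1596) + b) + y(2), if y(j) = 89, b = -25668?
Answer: -41539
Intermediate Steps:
(-2*(-5)*(-1596) + b) + y(2) = (-2*(-5)*(-1596) - 25668) + 89 = (10*(-1596) - 25668) + 89 = (-15960 - 25668) + 89 = -41628 + 89 = -41539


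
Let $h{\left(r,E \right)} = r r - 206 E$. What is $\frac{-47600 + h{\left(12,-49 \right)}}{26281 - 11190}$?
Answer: $- \frac{37362}{15091} \approx -2.4758$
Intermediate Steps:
$h{\left(r,E \right)} = r^{2} - 206 E$
$\frac{-47600 + h{\left(12,-49 \right)}}{26281 - 11190} = \frac{-47600 + \left(12^{2} - -10094\right)}{26281 - 11190} = \frac{-47600 + \left(144 + 10094\right)}{15091} = \left(-47600 + 10238\right) \frac{1}{15091} = \left(-37362\right) \frac{1}{15091} = - \frac{37362}{15091}$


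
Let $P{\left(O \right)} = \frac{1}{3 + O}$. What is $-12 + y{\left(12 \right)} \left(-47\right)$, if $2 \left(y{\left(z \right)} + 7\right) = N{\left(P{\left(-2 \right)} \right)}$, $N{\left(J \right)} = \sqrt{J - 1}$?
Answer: $317$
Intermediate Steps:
$N{\left(J \right)} = \sqrt{-1 + J}$
$y{\left(z \right)} = -7$ ($y{\left(z \right)} = -7 + \frac{\sqrt{-1 + \frac{1}{3 - 2}}}{2} = -7 + \frac{\sqrt{-1 + 1^{-1}}}{2} = -7 + \frac{\sqrt{-1 + 1}}{2} = -7 + \frac{\sqrt{0}}{2} = -7 + \frac{1}{2} \cdot 0 = -7 + 0 = -7$)
$-12 + y{\left(12 \right)} \left(-47\right) = -12 - -329 = -12 + 329 = 317$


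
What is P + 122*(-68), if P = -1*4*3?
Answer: -8308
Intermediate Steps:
P = -12 (P = -4*3 = -12)
P + 122*(-68) = -12 + 122*(-68) = -12 - 8296 = -8308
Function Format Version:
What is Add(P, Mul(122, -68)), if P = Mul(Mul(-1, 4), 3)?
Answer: -8308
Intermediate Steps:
P = -12 (P = Mul(-4, 3) = -12)
Add(P, Mul(122, -68)) = Add(-12, Mul(122, -68)) = Add(-12, -8296) = -8308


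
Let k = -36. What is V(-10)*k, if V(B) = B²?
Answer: -3600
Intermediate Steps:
V(-10)*k = (-10)²*(-36) = 100*(-36) = -3600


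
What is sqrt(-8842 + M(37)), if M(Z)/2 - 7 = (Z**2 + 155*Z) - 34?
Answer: 8*sqrt(83) ≈ 72.883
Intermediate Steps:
M(Z) = -54 + 2*Z**2 + 310*Z (M(Z) = 14 + 2*((Z**2 + 155*Z) - 34) = 14 + 2*(-34 + Z**2 + 155*Z) = 14 + (-68 + 2*Z**2 + 310*Z) = -54 + 2*Z**2 + 310*Z)
sqrt(-8842 + M(37)) = sqrt(-8842 + (-54 + 2*37**2 + 310*37)) = sqrt(-8842 + (-54 + 2*1369 + 11470)) = sqrt(-8842 + (-54 + 2738 + 11470)) = sqrt(-8842 + 14154) = sqrt(5312) = 8*sqrt(83)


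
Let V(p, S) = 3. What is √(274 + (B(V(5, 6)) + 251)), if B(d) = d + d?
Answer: 3*√59 ≈ 23.043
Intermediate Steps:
B(d) = 2*d
√(274 + (B(V(5, 6)) + 251)) = √(274 + (2*3 + 251)) = √(274 + (6 + 251)) = √(274 + 257) = √531 = 3*√59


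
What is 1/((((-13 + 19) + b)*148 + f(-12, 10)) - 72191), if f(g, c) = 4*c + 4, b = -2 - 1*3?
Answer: -1/71999 ≈ -1.3889e-5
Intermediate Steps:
b = -5 (b = -2 - 3 = -5)
f(g, c) = 4 + 4*c
1/((((-13 + 19) + b)*148 + f(-12, 10)) - 72191) = 1/((((-13 + 19) - 5)*148 + (4 + 4*10)) - 72191) = 1/(((6 - 5)*148 + (4 + 40)) - 72191) = 1/((1*148 + 44) - 72191) = 1/((148 + 44) - 72191) = 1/(192 - 72191) = 1/(-71999) = -1/71999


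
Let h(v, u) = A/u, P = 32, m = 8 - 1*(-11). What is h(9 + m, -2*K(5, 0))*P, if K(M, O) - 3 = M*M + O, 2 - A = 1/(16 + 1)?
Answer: -132/119 ≈ -1.1092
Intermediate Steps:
m = 19 (m = 8 + 11 = 19)
A = 33/17 (A = 2 - 1/(16 + 1) = 2 - 1/17 = 33/17 ≈ 1.9412)
K(M, O) = 3 + O + M**2 (K(M, O) = 3 + (M*M + O) = 3 + (M**2 + O) = 3 + (O + M**2) = 3 + O + M**2)
h(v, u) = 33/(17*u)
h(9 + m, -2*K(5, 0))*P = (33/(17*((-2*(3 + 0 + 5**2)))))*32 = (33/(17*((-2*(3 + 0 + 25)))))*32 = (33/(17*((-2*28))))*32 = ((33/17)/(-56))*32 = ((33/17)*(-1/56))*32 = -33/952*32 = -132/119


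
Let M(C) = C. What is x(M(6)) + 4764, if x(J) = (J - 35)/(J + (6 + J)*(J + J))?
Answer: 714571/150 ≈ 4763.8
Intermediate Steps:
x(J) = (-35 + J)/(J + 2*J*(6 + J)) (x(J) = (-35 + J)/(J + (6 + J)*(2*J)) = (-35 + J)/(J + 2*J*(6 + J)))
x(M(6)) + 4764 = (-35 + 6)/(6*(13 + 2*6)) + 4764 = (1/6)*(-29)/(13 + 12) + 4764 = (1/6)*(-29)/25 + 4764 = (1/6)*(1/25)*(-29) + 4764 = -29/150 + 4764 = 714571/150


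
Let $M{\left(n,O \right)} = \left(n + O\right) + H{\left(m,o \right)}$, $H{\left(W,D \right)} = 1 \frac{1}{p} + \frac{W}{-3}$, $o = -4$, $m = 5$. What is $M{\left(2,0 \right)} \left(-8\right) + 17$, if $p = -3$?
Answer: $17$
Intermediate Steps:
$H{\left(W,D \right)} = - \frac{1}{3} - \frac{W}{3}$ ($H{\left(W,D \right)} = 1 \frac{1}{-3} + \frac{W}{-3} = 1 \left(- \frac{1}{3}\right) + W \left(- \frac{1}{3}\right) = - \frac{1}{3} - \frac{W}{3}$)
$M{\left(n,O \right)} = -2 + O + n$ ($M{\left(n,O \right)} = \left(n + O\right) - 2 = \left(O + n\right) - 2 = -2 + O + n$)
$M{\left(2,0 \right)} \left(-8\right) + 17 = \left(-2 + 0 + 2\right) \left(-8\right) + 17 = 0 \left(-8\right) + 17 = 0 + 17 = 17$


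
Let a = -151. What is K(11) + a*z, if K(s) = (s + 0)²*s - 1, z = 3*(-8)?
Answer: 4954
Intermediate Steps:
z = -24
K(s) = -1 + s³ (K(s) = s²*s - 1 = s³ - 1 = -1 + s³)
K(11) + a*z = (-1 + 11³) - 151*(-24) = (-1 + 1331) + 3624 = 1330 + 3624 = 4954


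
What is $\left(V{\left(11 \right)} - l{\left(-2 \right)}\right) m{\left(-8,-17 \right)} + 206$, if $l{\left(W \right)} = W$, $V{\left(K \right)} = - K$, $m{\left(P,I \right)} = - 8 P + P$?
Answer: $-298$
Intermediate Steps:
$m{\left(P,I \right)} = - 7 P$
$\left(V{\left(11 \right)} - l{\left(-2 \right)}\right) m{\left(-8,-17 \right)} + 206 = \left(\left(-1\right) 11 - -2\right) \left(\left(-7\right) \left(-8\right)\right) + 206 = \left(-11 + 2\right) 56 + 206 = \left(-9\right) 56 + 206 = -504 + 206 = -298$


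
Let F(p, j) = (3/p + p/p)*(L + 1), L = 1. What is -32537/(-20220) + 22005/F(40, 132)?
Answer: 8900221091/869460 ≈ 10237.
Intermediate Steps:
F(p, j) = 2 + 6/p (F(p, j) = (3/p + p/p)*(1 + 1) = (3/p + 1)*2 = (1 + 3/p)*2 = 2 + 6/p)
-32537/(-20220) + 22005/F(40, 132) = -32537/(-20220) + 22005/(2 + 6/40) = -32537*(-1/20220) + 22005/(2 + 6*(1/40)) = 32537/20220 + 22005/(2 + 3/20) = 32537/20220 + 22005/(43/20) = 32537/20220 + 22005*(20/43) = 32537/20220 + 440100/43 = 8900221091/869460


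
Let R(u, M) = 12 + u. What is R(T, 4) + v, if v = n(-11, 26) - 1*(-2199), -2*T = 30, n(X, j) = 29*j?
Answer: 2950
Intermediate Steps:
T = -15 (T = -½*30 = -15)
v = 2953 (v = 29*26 - 1*(-2199) = 754 + 2199 = 2953)
R(T, 4) + v = (12 - 15) + 2953 = -3 + 2953 = 2950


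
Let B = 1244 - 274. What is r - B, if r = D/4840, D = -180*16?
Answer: -117442/121 ≈ -970.59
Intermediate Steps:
B = 970
D = -2880
r = -72/121 (r = -2880/4840 = -2880*1/4840 = -72/121 ≈ -0.59504)
r - B = -72/121 - 1*970 = -72/121 - 970 = -117442/121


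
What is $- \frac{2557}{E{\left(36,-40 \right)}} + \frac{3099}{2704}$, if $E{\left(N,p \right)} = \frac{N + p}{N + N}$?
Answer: $\frac{124457403}{2704} \approx 46027.0$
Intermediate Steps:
$E{\left(N,p \right)} = \frac{N + p}{2 N}$
$- \frac{2557}{E{\left(36,-40 \right)}} + \frac{3099}{2704} = - \frac{2557}{\frac{1}{2} \cdot \frac{1}{36} \left(36 - 40\right)} + \frac{3099}{2704} = - \frac{2557}{\frac{1}{2} \cdot \frac{1}{36} \left(-4\right)} + 3099 \cdot \frac{1}{2704} = - \frac{2557}{- \frac{1}{18}} + \frac{3099}{2704} = \left(-2557\right) \left(-18\right) + \frac{3099}{2704} = 46026 + \frac{3099}{2704} = \frac{124457403}{2704}$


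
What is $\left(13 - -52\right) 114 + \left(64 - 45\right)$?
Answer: $7429$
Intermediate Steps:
$\left(13 - -52\right) 114 + \left(64 - 45\right) = \left(13 + 52\right) 114 + \left(64 - 45\right) = 65 \cdot 114 + 19 = 7410 + 19 = 7429$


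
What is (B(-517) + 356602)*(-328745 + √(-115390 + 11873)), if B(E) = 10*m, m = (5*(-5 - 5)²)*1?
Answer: -118874849490 + 361602*I*√103517 ≈ -1.1887e+11 + 1.1634e+8*I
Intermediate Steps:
m = 500 (m = (5*(-10)²)*1 = (5*100)*1 = 500*1 = 500)
B(E) = 5000 (B(E) = 10*500 = 5000)
(B(-517) + 356602)*(-328745 + √(-115390 + 11873)) = (5000 + 356602)*(-328745 + √(-115390 + 11873)) = 361602*(-328745 + √(-103517)) = 361602*(-328745 + I*√103517) = -118874849490 + 361602*I*√103517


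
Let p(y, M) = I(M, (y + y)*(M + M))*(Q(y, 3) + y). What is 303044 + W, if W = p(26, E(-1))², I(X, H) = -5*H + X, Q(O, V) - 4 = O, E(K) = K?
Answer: 845019140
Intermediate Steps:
Q(O, V) = 4 + O
I(X, H) = X - 5*H
p(y, M) = (4 + 2*y)*(M - 20*M*y) (p(y, M) = (M - 5*(y + y)*(M + M))*((4 + y) + y) = (M - 5*2*y*2*M)*(4 + 2*y) = (M - 20*M*y)*(4 + 2*y) = (4 + 2*y)*(M - 20*M*y))
W = 844716096 (W = (-2*(-1)*(-1 + 20*26)*(2 + 26))² = (-2*(-1)*(-1 + 520)*28)² = (-2*(-1)*519*28)² = 29064² = 844716096)
303044 + W = 303044 + 844716096 = 845019140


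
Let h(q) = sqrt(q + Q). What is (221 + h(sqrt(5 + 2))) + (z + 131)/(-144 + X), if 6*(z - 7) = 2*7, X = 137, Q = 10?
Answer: 4220/21 + sqrt(10 + sqrt(7)) ≈ 204.51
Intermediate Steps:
z = 28/3 (z = 7 + (2*7)/6 = 7 + (1/6)*14 = 7 + 7/3 = 28/3 ≈ 9.3333)
h(q) = sqrt(10 + q) (h(q) = sqrt(q + 10) = sqrt(10 + q))
(221 + h(sqrt(5 + 2))) + (z + 131)/(-144 + X) = (221 + sqrt(10 + sqrt(5 + 2))) + (28/3 + 131)/(-144 + 137) = (221 + sqrt(10 + sqrt(7))) + (421/3)/(-7) = (221 + sqrt(10 + sqrt(7))) + (421/3)*(-1/7) = (221 + sqrt(10 + sqrt(7))) - 421/21 = 4220/21 + sqrt(10 + sqrt(7))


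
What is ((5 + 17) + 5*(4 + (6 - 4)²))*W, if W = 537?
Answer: 33294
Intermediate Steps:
((5 + 17) + 5*(4 + (6 - 4)²))*W = ((5 + 17) + 5*(4 + (6 - 4)²))*537 = (22 + 5*(4 + 2²))*537 = (22 + 5*(4 + 4))*537 = (22 + 5*8)*537 = (22 + 40)*537 = 62*537 = 33294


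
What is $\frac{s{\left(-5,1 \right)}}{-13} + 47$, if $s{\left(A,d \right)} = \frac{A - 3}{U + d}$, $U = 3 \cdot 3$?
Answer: $\frac{3059}{65} \approx 47.062$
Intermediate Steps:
$U = 9$
$s{\left(A,d \right)} = \frac{-3 + A}{9 + d}$ ($s{\left(A,d \right)} = \frac{A - 3}{9 + d} = \frac{-3 + A}{9 + d}$)
$\frac{s{\left(-5,1 \right)}}{-13} + 47 = \frac{\frac{1}{9 + 1} \left(-3 - 5\right)}{-13} + 47 = \frac{1}{10} \left(-8\right) \left(- \frac{1}{13}\right) + 47 = \left(- \frac{4}{5}\right) \left(- \frac{1}{13}\right) + 47 = \frac{4}{65} + 47 = \frac{3059}{65}$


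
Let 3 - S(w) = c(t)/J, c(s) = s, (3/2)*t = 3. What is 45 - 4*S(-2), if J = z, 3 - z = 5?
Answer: 29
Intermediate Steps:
t = 2 (t = (⅔)*3 = 2)
z = -2 (z = 3 - 1*5 = 3 - 5 = -2)
J = -2
S(w) = 4 (S(w) = 3 - 2/(-2) = 3 - 2*(-1)/2 = 3 - 1*(-1) = 3 + 1 = 4)
45 - 4*S(-2) = 45 - 4*4 = 45 - 16 = 29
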